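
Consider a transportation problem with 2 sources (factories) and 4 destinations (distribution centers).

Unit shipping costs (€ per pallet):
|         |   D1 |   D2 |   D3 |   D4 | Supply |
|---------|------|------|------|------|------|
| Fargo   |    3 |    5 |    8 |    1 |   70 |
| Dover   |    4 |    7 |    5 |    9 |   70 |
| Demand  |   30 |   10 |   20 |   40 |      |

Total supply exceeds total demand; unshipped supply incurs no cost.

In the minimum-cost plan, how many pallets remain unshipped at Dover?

40

Minimum-cost shipments:
  Fargo–D1: 20 pallets
  Fargo–D2: 10 pallets
  Fargo–D4: 40 pallets
  Dover–D1: 10 pallets
  Dover–D3: 20 pallets
Total cost = €290.
Dover ships 30 of its 70, leaving 40.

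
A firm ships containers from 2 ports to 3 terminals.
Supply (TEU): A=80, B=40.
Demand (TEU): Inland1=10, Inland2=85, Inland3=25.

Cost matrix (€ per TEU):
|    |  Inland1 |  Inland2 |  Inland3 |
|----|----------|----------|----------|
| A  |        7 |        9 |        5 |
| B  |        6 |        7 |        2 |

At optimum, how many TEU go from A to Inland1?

Optimal shipments:
  A->Inland1: 10 × €7 = €70
  A->Inland2: 70 × €9 = €630
  B->Inland2: 15 × €7 = €105
  B->Inland3: 25 × €2 = €50
Total cost = €855.
So A→Inland1 carries 10 TEU.

10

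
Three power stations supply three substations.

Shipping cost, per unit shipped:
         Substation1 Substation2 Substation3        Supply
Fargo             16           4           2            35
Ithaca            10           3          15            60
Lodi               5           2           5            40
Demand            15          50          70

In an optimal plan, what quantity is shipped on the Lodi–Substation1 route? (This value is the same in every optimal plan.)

Optimal shipments:
  Fargo–Substation3: 35 MWh
  Ithaca–Substation1: 10 MWh
  Ithaca–Substation2: 50 MWh
  Lodi–Substation1: 5 MWh
  Lodi–Substation3: 35 MWh
Total cost = 520.
So Lodi→Substation1 carries 5 MWh.

5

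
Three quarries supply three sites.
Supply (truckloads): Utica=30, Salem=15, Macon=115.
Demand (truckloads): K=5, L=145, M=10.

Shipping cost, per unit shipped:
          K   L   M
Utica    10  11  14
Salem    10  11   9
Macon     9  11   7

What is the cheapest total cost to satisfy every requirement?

An optimal shipping plan:
  Utica->L: 30 truckloads
  Salem->L: 15 truckloads
  Macon->K: 5 truckloads
  Macon->L: 100 truckloads
  Macon->M: 10 truckloads
Total cost = 1710.
(Supply check: Utica ships 30; Salem ships 15; Macon ships 115.)

1710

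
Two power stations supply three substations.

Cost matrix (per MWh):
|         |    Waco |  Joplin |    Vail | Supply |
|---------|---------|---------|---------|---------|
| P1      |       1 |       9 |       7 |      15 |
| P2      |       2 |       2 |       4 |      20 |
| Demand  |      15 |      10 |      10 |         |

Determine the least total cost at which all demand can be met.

One minimum-cost allocation:
  P1–Waco: 15 MWh
  P2–Joplin: 10 MWh
  P2–Vail: 10 MWh
Total cost = 75.
(Supply check: P1 ships 15; P2 ships 20.)

75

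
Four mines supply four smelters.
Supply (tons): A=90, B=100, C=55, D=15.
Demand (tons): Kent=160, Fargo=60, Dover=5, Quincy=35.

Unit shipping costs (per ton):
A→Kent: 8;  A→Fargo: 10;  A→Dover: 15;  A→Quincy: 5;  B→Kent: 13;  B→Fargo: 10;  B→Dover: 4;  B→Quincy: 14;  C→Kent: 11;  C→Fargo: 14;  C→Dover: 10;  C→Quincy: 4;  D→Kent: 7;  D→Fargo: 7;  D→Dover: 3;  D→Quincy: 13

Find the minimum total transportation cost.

2260

An optimal shipping plan:
  A->Kent: 90 × 8 = 720
  B->Kent: 35 × 13 = 455
  B->Fargo: 60 × 10 = 600
  B->Dover: 5 × 4 = 20
  C->Kent: 20 × 11 = 220
  C->Quincy: 35 × 4 = 140
  D->Kent: 15 × 7 = 105
Total = 720 + 455 + 600 + 20 + 220 + 140 + 105 = 2260.
(Supply check: A ships 90; B ships 100; C ships 55; D ships 15.)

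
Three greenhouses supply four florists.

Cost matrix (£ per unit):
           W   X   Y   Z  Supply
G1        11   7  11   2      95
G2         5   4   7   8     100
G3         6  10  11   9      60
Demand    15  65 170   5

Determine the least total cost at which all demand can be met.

A cheapest plan:
  G1->X: 65 × £7 = £455
  G1->Y: 25 × £11 = £275
  G1->Z: 5 × £2 = £10
  G2->Y: 100 × £7 = £700
  G3->W: 15 × £6 = £90
  G3->Y: 45 × £11 = £495
Total = 455 + 275 + 10 + 700 + 90 + 495 = £2025.

2025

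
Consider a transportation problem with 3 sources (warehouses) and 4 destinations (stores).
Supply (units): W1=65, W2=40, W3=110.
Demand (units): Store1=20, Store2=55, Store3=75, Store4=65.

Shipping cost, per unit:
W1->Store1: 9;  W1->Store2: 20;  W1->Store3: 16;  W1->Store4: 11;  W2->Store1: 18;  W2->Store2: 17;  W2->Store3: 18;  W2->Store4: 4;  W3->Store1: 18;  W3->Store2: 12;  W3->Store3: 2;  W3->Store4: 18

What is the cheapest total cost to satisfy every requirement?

1585

An optimal shipping plan:
  W1 to Store1: 20 × 9 = 180
  W1 to Store2: 20 × 20 = 400
  W1 to Store4: 25 × 11 = 275
  W2 to Store4: 40 × 4 = 160
  W3 to Store2: 35 × 12 = 420
  W3 to Store3: 75 × 2 = 150
Total = 180 + 400 + 275 + 160 + 420 + 150 = 1585.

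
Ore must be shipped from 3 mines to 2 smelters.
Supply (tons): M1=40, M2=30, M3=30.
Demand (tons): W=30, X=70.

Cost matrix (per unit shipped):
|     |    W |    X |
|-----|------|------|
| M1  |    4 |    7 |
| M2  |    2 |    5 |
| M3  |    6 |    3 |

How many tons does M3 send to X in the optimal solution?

The minimum-cost plan:
  M1→W: 30 × 4 = 120
  M1→X: 10 × 7 = 70
  M2→X: 30 × 5 = 150
  M3→X: 30 × 3 = 90
Total cost = 430.
So M3→X carries 30 tons.

30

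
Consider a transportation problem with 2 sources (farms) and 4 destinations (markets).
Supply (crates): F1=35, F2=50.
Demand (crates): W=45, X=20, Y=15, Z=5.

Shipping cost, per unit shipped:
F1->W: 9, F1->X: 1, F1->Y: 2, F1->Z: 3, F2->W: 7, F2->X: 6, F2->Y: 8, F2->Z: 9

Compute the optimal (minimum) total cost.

405

A cheapest plan:
  F1->X: 15 crates
  F1->Y: 15 crates
  F1->Z: 5 crates
  F2->W: 45 crates
  F2->X: 5 crates
Total cost = 405.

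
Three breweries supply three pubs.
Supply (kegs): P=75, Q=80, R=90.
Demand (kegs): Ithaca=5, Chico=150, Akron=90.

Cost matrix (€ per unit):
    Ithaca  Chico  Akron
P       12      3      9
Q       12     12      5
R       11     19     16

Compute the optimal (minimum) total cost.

2265

An optimal shipping plan:
  P->Chico: 75 kegs
  Q->Akron: 80 kegs
  R->Ithaca: 5 kegs
  R->Chico: 75 kegs
  R->Akron: 10 kegs
Total cost = €2265.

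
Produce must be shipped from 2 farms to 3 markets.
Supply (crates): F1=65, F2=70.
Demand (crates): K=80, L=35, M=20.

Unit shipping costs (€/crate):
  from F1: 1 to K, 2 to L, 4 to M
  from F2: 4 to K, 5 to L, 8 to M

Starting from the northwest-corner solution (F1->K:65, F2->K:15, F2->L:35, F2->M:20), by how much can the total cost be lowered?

Current plan cost = 65·1 + 15·4 + 35·5 + 20·8 = €460.
Optimal plan:
  F1->K: 10 × €1 = €10
  F1->L: 35 × €2 = €70
  F1->M: 20 × €4 = €80
  F2->K: 70 × €4 = €280
Optimal cost = €440.
Saving = 460 − 440 = €20.

20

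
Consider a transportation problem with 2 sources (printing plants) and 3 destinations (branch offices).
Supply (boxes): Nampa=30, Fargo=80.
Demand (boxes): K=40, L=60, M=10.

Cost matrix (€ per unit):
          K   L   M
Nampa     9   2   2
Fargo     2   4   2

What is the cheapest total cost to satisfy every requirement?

One minimum-cost allocation:
  Nampa–L: 30 × €2 = €60
  Fargo–K: 40 × €2 = €80
  Fargo–L: 30 × €4 = €120
  Fargo–M: 10 × €2 = €20
Total = 60 + 80 + 120 + 20 = €280.

280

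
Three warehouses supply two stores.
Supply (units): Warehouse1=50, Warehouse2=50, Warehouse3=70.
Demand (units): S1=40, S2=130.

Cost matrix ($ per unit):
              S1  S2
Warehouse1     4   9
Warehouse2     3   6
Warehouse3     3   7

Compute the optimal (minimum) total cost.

1040

Optimal allocation:
  Warehouse1->S1: 40 units
  Warehouse1->S2: 10 units
  Warehouse2->S2: 50 units
  Warehouse3->S2: 70 units
Total cost = $1040.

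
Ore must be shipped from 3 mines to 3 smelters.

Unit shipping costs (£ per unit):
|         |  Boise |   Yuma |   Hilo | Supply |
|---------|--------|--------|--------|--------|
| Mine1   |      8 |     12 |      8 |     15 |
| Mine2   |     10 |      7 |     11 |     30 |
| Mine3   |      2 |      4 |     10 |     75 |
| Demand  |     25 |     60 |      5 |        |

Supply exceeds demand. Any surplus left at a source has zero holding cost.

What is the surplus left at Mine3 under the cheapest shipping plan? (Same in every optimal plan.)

An optimal plan:
  Mine1 to Hilo: 5 tons
  Mine2 to Yuma: 10 tons
  Mine3 to Boise: 25 tons
  Mine3 to Yuma: 50 tons
Total cost = £360.
Mine3 ships 75 of its 75, leaving 0.

0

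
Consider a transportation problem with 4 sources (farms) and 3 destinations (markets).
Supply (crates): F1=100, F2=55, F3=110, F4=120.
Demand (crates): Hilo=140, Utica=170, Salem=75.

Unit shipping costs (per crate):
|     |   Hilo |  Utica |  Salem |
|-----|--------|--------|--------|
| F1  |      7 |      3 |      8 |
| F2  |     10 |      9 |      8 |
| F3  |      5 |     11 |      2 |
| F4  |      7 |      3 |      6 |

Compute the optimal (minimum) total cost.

1735

A cheapest plan:
  F1 to Utica: 100 crates
  F2 to Hilo: 55 crates
  F3 to Hilo: 35 crates
  F3 to Salem: 75 crates
  F4 to Hilo: 50 crates
  F4 to Utica: 70 crates
Total cost = 1735.
(Supply check: F1 ships 100; F2 ships 55; F3 ships 110; F4 ships 120.)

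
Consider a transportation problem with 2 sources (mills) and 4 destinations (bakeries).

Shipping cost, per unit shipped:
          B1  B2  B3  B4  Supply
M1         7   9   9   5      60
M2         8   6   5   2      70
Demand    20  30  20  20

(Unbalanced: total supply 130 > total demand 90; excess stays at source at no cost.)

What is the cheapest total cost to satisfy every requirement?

Optimal allocation:
  M1→B1: 20 × 7 = 140
  M2→B2: 30 × 6 = 180
  M2→B3: 20 × 5 = 100
  M2→B4: 20 × 2 = 40
Total = 140 + 180 + 100 + 40 = 460.

460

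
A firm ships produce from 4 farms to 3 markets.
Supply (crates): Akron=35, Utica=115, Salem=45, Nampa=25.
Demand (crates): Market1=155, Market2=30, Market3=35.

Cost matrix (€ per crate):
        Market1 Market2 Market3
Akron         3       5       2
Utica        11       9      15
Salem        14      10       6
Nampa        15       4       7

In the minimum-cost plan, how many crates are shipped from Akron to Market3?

Solving gives:
  Akron->Market1: 35 crates
  Utica->Market1: 115 crates
  Salem->Market1: 5 crates
  Salem->Market2: 5 crates
  Salem->Market3: 35 crates
  Nampa->Market2: 25 crates
Total cost = €1800.
The route Akron→Market3 is not used.

0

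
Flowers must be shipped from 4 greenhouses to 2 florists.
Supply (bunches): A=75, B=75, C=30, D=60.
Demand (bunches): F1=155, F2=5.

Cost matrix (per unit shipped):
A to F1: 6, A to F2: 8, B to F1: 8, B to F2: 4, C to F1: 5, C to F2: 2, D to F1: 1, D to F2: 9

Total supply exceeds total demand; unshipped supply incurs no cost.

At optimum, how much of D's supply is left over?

Minimum-cost shipments:
  A→F1: 70 bunches
  C→F1: 25 bunches
  C→F2: 5 bunches
  D→F1: 60 bunches
Total cost = 615.
D ships 60 of its 60, leaving 0.

0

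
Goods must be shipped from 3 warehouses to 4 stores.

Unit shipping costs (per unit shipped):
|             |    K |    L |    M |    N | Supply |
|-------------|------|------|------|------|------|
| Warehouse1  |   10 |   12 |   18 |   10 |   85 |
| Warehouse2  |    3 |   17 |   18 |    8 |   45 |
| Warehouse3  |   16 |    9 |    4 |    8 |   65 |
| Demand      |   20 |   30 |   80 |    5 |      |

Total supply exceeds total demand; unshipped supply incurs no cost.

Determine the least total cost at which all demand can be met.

990

Optimal allocation:
  Warehouse1→L: 30 × 12 = 360
  Warehouse1→M: 15 × 18 = 270
  Warehouse2→K: 20 × 3 = 60
  Warehouse2→N: 5 × 8 = 40
  Warehouse3→M: 65 × 4 = 260
Total = 360 + 270 + 60 + 40 + 260 = 990.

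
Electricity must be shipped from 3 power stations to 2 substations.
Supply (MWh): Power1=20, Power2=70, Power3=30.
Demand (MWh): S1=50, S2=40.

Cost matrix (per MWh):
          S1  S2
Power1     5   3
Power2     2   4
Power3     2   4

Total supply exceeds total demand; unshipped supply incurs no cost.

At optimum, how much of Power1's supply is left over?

Minimum-cost shipments:
  Power1→S2: 20 MWh
  Power2→S1: 40 MWh
  Power3→S1: 10 MWh
  Power3→S2: 20 MWh
Total cost = 240.
Power1 ships 20 of its 20, leaving 0.

0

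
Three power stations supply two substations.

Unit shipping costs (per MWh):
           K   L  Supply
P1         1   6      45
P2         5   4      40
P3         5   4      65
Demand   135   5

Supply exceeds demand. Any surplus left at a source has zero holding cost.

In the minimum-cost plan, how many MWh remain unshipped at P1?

0

Minimum-cost shipments:
  P1 to K: 45 × 1 = 45
  P2 to K: 30 × 5 = 150
  P3 to K: 60 × 5 = 300
  P3 to L: 5 × 4 = 20
Total cost = 515.
P1 ships 45 of its 45, leaving 0.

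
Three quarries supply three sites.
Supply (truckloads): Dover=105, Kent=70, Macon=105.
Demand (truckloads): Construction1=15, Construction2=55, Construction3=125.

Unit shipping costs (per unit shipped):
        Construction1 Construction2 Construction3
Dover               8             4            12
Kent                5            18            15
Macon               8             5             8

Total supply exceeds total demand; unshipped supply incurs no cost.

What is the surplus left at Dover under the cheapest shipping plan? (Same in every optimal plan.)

An optimal plan:
  Dover→Construction2: 55 × 4 = 220
  Dover→Construction3: 20 × 12 = 240
  Kent→Construction1: 15 × 5 = 75
  Macon→Construction3: 105 × 8 = 840
Total cost = 1375.
Dover ships 75 of its 105, leaving 30.

30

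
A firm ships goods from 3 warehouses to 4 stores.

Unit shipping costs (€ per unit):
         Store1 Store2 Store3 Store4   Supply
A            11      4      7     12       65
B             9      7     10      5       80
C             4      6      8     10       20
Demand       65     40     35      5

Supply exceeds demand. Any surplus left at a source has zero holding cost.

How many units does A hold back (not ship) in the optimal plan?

Minimum-cost shipments:
  A→Store2: 30 units
  A→Store3: 35 units
  B→Store1: 45 units
  B→Store2: 10 units
  B→Store4: 5 units
  C→Store1: 20 units
Total cost = €945.
A ships 65 of its 65, leaving 0.

0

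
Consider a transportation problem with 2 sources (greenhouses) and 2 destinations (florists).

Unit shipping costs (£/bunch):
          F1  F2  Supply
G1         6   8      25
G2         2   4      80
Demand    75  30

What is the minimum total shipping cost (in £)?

One minimum-cost allocation:
  G1->F2: 25 bunches
  G2->F1: 75 bunches
  G2->F2: 5 bunches
Total cost = £370.

370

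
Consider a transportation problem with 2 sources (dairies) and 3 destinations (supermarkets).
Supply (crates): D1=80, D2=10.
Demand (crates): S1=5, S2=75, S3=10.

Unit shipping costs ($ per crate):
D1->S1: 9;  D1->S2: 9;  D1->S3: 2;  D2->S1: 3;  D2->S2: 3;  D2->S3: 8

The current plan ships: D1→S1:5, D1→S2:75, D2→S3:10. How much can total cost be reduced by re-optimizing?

120

Current plan cost = 5·9 + 75·9 + 10·8 = $800.
Optimal plan:
  D1->S1: 5 × $9 = $45
  D1->S2: 65 × $9 = $585
  D1->S3: 10 × $2 = $20
  D2->S2: 10 × $3 = $30
Optimal cost = $680.
Saving = 800 − 680 = $120.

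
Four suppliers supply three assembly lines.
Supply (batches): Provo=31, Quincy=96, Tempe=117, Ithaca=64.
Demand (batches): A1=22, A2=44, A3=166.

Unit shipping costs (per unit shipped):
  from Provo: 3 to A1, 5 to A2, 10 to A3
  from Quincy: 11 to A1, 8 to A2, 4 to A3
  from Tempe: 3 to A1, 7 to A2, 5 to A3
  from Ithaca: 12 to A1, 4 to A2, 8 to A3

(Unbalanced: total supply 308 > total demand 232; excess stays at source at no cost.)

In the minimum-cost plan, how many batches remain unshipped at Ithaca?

An optimal plan:
  Quincy->A3: 96 × 4 = 384
  Tempe->A1: 22 × 3 = 66
  Tempe->A3: 70 × 5 = 350
  Ithaca->A2: 44 × 4 = 176
Total cost = 976.
Ithaca ships 44 of its 64, leaving 20.

20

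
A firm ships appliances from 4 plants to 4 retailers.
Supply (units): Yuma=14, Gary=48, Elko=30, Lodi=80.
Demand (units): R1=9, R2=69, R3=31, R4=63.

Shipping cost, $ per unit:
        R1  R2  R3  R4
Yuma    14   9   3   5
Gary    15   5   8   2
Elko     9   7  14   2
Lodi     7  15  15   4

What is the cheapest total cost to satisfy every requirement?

Optimal allocation:
  Yuma–R3: 14 × $3 = $42
  Gary–R2: 39 × $5 = $195
  Gary–R3: 9 × $8 = $72
  Elko–R2: 30 × $7 = $210
  Lodi–R1: 9 × $7 = $63
  Lodi–R3: 8 × $15 = $120
  Lodi–R4: 63 × $4 = $252
Total = 42 + 195 + 72 + 210 + 63 + 120 + 252 = $954.
(Supply check: Yuma ships 14; Gary ships 48; Elko ships 30; Lodi ships 80.)

954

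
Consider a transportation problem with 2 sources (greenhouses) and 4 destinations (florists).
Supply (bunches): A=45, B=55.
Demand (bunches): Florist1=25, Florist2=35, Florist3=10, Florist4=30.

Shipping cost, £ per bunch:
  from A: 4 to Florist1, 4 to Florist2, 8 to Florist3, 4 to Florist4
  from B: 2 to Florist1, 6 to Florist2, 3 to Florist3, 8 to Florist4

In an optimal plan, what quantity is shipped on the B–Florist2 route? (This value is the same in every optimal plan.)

Solving gives:
  A–Florist2: 15 × £4 = £60
  A–Florist4: 30 × £4 = £120
  B–Florist1: 25 × £2 = £50
  B–Florist2: 20 × £6 = £120
  B–Florist3: 10 × £3 = £30
Total cost = £380.
So B→Florist2 carries 20 bunches.

20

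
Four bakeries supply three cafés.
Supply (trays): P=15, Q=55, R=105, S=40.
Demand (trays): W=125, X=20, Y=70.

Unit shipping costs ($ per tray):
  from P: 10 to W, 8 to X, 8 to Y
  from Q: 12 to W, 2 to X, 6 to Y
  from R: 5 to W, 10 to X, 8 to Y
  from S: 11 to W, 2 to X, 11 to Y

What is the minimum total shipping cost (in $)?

A cheapest plan:
  P→Y: 15 × $8 = $120
  Q→Y: 55 × $6 = $330
  R→W: 105 × $5 = $525
  S→W: 20 × $11 = $220
  S→X: 20 × $2 = $40
Total = 120 + 330 + 525 + 220 + 40 = $1235.

1235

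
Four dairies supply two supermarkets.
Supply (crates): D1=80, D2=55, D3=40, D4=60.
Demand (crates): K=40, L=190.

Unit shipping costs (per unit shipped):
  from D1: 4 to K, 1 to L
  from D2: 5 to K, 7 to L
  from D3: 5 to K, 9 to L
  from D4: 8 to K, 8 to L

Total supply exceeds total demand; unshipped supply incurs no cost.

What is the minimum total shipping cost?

1105

A cheapest plan:
  D1->L: 80 × 1 = 80
  D2->L: 55 × 7 = 385
  D3->K: 40 × 5 = 200
  D4->L: 55 × 8 = 440
Total = 80 + 385 + 200 + 440 = 1105.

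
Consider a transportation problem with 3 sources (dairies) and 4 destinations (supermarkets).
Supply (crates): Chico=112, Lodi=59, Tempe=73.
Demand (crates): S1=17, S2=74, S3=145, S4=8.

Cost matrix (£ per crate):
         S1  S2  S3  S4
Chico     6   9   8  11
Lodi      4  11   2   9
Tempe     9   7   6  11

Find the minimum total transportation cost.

1516

An optimal shipping plan:
  Chico to S1: 17 × £6 = £102
  Chico to S2: 74 × £9 = £666
  Chico to S3: 13 × £8 = £104
  Chico to S4: 8 × £11 = £88
  Lodi to S3: 59 × £2 = £118
  Tempe to S3: 73 × £6 = £438
Total = 102 + 666 + 104 + 88 + 118 + 438 = £1516.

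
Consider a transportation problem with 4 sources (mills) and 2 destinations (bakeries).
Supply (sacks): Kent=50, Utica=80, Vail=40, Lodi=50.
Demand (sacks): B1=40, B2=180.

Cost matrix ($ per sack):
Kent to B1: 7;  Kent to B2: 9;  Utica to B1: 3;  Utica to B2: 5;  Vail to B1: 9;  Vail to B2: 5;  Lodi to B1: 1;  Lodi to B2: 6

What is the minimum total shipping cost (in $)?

1150

Optimal allocation:
  Kent–B2: 50 × $9 = $450
  Utica–B2: 80 × $5 = $400
  Vail–B2: 40 × $5 = $200
  Lodi–B1: 40 × $1 = $40
  Lodi–B2: 10 × $6 = $60
Total = 450 + 400 + 200 + 40 + 60 = $1150.
(Supply check: Kent ships 50; Utica ships 80; Vail ships 40; Lodi ships 50.)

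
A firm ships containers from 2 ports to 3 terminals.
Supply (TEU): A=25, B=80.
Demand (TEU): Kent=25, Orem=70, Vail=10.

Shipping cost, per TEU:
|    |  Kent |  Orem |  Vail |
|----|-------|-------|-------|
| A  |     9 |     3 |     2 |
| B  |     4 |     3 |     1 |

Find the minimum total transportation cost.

320

An optimal shipping plan:
  A->Orem: 25 TEU
  B->Kent: 25 TEU
  B->Orem: 45 TEU
  B->Vail: 10 TEU
Total cost = 320.
(Supply check: A ships 25; B ships 80.)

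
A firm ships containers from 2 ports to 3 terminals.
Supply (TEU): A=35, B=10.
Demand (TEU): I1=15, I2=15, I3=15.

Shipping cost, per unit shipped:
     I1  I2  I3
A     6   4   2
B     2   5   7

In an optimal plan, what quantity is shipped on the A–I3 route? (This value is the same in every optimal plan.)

15

The minimum-cost plan:
  A–I1: 5 × 6 = 30
  A–I2: 15 × 4 = 60
  A–I3: 15 × 2 = 30
  B–I1: 10 × 2 = 20
Total cost = 140.
So A→I3 carries 15 TEU.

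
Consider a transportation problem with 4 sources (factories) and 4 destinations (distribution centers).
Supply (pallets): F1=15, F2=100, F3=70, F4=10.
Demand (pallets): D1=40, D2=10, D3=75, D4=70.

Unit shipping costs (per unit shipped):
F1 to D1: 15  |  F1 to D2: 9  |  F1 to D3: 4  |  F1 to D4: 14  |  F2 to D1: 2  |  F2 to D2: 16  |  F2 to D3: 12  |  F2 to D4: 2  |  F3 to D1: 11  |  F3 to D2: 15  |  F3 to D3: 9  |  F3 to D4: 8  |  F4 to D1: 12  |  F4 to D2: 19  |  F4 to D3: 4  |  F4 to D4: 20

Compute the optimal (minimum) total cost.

An optimal shipping plan:
  F1 to D2: 10 × 9 = 90
  F1 to D3: 5 × 4 = 20
  F2 to D1: 40 × 2 = 80
  F2 to D4: 60 × 2 = 120
  F3 to D3: 60 × 9 = 540
  F3 to D4: 10 × 8 = 80
  F4 to D3: 10 × 4 = 40
Total = 90 + 20 + 80 + 120 + 540 + 80 + 40 = 970.
(Supply check: F1 ships 15; F2 ships 100; F3 ships 70; F4 ships 10.)

970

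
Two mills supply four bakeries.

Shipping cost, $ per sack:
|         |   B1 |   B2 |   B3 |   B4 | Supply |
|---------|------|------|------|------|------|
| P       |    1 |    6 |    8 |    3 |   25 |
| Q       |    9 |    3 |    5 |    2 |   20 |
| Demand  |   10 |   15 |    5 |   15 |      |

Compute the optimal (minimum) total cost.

An optimal shipping plan:
  P→B1: 10 × $1 = $10
  P→B4: 15 × $3 = $45
  Q→B2: 15 × $3 = $45
  Q→B3: 5 × $5 = $25
Total = 10 + 45 + 45 + 25 = $125.

125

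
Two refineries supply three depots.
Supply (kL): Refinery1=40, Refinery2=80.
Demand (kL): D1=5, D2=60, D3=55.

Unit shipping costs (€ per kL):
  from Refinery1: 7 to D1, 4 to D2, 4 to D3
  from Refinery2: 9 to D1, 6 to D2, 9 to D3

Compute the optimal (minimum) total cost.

A cheapest plan:
  Refinery1 to D3: 40 × €4 = €160
  Refinery2 to D1: 5 × €9 = €45
  Refinery2 to D2: 60 × €6 = €360
  Refinery2 to D3: 15 × €9 = €135
Total = 160 + 45 + 360 + 135 = €700.

700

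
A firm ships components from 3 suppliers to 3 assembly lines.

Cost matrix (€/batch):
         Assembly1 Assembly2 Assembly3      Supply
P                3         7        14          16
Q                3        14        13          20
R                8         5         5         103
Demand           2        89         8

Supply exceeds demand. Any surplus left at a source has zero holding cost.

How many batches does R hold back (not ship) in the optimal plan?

Minimum-cost shipments:
  Q->Assembly1: 2 batches
  R->Assembly2: 89 batches
  R->Assembly3: 8 batches
Total cost = €491.
R ships 97 of its 103, leaving 6.

6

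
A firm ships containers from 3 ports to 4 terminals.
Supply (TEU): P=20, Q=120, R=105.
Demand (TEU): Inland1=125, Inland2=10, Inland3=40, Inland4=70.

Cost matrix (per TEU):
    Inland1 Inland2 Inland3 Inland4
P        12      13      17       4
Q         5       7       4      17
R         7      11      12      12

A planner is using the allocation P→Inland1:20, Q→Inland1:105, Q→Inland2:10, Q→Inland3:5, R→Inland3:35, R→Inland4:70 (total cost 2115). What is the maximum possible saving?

470

Current plan cost = 20·12 + 105·5 + 10·7 + 5·4 + 35·12 + 70·12 = 2115.
Optimal plan:
  P–Inland4: 20 TEU
  Q–Inland1: 70 TEU
  Q–Inland2: 10 TEU
  Q–Inland3: 40 TEU
  R–Inland1: 55 TEU
  R–Inland4: 50 TEU
Optimal cost = 1645.
Saving = 2115 − 1645 = 470.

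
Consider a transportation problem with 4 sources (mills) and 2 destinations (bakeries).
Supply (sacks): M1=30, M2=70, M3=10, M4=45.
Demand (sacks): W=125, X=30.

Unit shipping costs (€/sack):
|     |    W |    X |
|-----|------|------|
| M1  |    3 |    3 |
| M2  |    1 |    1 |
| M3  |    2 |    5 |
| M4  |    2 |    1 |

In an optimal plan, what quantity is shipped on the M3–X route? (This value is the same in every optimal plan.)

Optimal shipments:
  M1->W: 30 × €3 = €90
  M2->W: 70 × €1 = €70
  M3->W: 10 × €2 = €20
  M4->W: 15 × €2 = €30
  M4->X: 30 × €1 = €30
Total cost = €240.
The route M3→X is not used.

0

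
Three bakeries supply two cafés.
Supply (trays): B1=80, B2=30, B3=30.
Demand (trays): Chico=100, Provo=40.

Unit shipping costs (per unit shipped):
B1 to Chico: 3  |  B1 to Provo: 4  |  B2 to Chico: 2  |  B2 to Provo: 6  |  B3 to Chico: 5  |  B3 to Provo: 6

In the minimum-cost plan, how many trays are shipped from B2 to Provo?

The minimum-cost plan:
  B1->Chico: 40 × 3 = 120
  B1->Provo: 40 × 4 = 160
  B2->Chico: 30 × 2 = 60
  B3->Chico: 30 × 5 = 150
Total cost = 490.
The route B2→Provo is not used.

0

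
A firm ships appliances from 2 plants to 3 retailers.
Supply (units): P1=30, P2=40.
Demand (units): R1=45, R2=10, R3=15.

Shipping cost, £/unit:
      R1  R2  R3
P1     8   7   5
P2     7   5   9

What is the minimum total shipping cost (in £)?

One minimum-cost allocation:
  P1->R1: 15 × £8 = £120
  P1->R3: 15 × £5 = £75
  P2->R1: 30 × £7 = £210
  P2->R2: 10 × £5 = £50
Total = 120 + 75 + 210 + 50 = £455.

455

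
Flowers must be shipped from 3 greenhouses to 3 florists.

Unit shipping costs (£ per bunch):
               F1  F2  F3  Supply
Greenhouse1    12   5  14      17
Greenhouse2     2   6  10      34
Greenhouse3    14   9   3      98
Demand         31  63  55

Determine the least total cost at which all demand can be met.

717

One minimum-cost allocation:
  Greenhouse1→F2: 17 bunches
  Greenhouse2→F1: 31 bunches
  Greenhouse2→F2: 3 bunches
  Greenhouse3→F2: 43 bunches
  Greenhouse3→F3: 55 bunches
Total cost = £717.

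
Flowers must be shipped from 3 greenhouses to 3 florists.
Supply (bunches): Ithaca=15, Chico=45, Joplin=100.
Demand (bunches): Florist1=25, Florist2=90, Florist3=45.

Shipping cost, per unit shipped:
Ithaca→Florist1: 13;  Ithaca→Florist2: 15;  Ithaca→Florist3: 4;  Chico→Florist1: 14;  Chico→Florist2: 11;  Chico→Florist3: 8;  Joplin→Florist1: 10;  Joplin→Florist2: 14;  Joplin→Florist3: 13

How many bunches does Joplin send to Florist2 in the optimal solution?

75

The minimum-cost plan:
  Ithaca to Florist3: 15 × 4 = 60
  Chico to Florist2: 15 × 11 = 165
  Chico to Florist3: 30 × 8 = 240
  Joplin to Florist1: 25 × 10 = 250
  Joplin to Florist2: 75 × 14 = 1050
Total cost = 1765.
So Joplin→Florist2 carries 75 bunches.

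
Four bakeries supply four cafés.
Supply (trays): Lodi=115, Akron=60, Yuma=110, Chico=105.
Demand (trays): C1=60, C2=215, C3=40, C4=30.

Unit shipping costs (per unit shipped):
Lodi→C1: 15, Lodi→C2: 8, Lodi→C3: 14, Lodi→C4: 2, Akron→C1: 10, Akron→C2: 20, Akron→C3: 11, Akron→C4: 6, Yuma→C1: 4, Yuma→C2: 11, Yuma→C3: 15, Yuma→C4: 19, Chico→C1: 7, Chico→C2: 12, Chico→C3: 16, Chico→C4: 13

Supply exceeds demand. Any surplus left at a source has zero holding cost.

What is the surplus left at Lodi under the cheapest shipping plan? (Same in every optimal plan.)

An optimal plan:
  Lodi–C2: 105 trays
  Lodi–C4: 10 trays
  Akron–C3: 40 trays
  Akron–C4: 20 trays
  Yuma–C1: 60 trays
  Yuma–C2: 50 trays
  Chico–C2: 60 trays
Total cost = 2930.
Lodi ships 115 of its 115, leaving 0.

0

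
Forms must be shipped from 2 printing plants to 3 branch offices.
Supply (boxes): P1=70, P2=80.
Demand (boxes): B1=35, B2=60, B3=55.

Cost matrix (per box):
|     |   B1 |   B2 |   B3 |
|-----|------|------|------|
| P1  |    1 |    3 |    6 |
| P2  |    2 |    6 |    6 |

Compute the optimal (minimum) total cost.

One minimum-cost allocation:
  P1–B1: 10 × 1 = 10
  P1–B2: 60 × 3 = 180
  P2–B1: 25 × 2 = 50
  P2–B3: 55 × 6 = 330
Total = 10 + 180 + 50 + 330 = 570.

570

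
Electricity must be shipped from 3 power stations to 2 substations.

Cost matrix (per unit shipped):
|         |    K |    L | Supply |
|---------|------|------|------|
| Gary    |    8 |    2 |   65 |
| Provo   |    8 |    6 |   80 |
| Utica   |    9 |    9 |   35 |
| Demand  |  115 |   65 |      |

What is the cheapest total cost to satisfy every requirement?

1085

Optimal allocation:
  Gary->L: 65 MWh
  Provo->K: 80 MWh
  Utica->K: 35 MWh
Total cost = 1085.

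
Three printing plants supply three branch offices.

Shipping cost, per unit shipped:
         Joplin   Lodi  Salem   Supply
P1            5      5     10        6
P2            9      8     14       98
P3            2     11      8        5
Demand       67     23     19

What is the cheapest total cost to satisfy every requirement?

Optimal allocation:
  P1–Salem: 6 × 10 = 60
  P2–Joplin: 62 × 9 = 558
  P2–Lodi: 23 × 8 = 184
  P2–Salem: 13 × 14 = 182
  P3–Joplin: 5 × 2 = 10
Total = 60 + 558 + 184 + 182 + 10 = 994.
(Supply check: P1 ships 6; P2 ships 98; P3 ships 5.)

994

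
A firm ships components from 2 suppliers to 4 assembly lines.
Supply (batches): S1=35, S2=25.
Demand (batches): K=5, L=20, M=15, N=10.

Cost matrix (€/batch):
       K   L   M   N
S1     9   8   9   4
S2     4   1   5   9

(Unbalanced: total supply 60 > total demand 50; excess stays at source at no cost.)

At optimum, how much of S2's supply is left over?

An optimal plan:
  S1->M: 15 × €9 = €135
  S1->N: 10 × €4 = €40
  S2->K: 5 × €4 = €20
  S2->L: 20 × €1 = €20
Total cost = €215.
S2 ships 25 of its 25, leaving 0.

0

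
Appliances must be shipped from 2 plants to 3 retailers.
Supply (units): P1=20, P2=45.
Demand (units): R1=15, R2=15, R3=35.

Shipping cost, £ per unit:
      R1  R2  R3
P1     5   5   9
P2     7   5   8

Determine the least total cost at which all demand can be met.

430

A cheapest plan:
  P1→R1: 15 × £5 = £75
  P1→R2: 5 × £5 = £25
  P2→R2: 10 × £5 = £50
  P2→R3: 35 × £8 = £280
Total = 75 + 25 + 50 + 280 = £430.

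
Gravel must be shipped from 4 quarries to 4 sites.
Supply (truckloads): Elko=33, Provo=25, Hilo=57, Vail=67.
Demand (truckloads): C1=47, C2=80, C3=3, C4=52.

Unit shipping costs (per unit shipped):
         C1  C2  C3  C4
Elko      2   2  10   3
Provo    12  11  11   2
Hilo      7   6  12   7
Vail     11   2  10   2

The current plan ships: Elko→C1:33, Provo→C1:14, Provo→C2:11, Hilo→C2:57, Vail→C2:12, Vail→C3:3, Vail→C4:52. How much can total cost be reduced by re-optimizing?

Current plan cost = 33·2 + 14·12 + 11·11 + 57·6 + 12·2 + 3·10 + 52·2 = 855.
Optimal plan:
  Elko to C1: 33 × 2 = 66
  Provo to C4: 25 × 2 = 50
  Hilo to C1: 14 × 7 = 98
  Hilo to C2: 40 × 6 = 240
  Hilo to C3: 3 × 12 = 36
  Vail to C2: 40 × 2 = 80
  Vail to C4: 27 × 2 = 54
Optimal cost = 624.
Saving = 855 − 624 = 231.

231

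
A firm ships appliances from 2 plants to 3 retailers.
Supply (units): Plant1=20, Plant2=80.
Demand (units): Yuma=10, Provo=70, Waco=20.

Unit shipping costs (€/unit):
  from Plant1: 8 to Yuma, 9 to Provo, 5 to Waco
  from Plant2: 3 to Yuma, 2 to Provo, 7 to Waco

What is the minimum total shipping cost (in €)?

One minimum-cost allocation:
  Plant1->Waco: 20 × €5 = €100
  Plant2->Yuma: 10 × €3 = €30
  Plant2->Provo: 70 × €2 = €140
Total = 100 + 30 + 140 = €270.
(Supply check: Plant1 ships 20; Plant2 ships 80.)

270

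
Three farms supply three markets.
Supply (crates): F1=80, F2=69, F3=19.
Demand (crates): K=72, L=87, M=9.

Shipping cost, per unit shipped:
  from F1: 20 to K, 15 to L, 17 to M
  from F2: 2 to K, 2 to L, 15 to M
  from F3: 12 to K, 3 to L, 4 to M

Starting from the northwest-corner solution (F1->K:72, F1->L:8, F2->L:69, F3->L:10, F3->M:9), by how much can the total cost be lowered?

345

Current plan cost = 72·20 + 8·15 + 69·2 + 10·3 + 9·4 = 1764.
Optimal plan:
  F1->K: 3 × 20 = 60
  F1->L: 77 × 15 = 1155
  F2->K: 69 × 2 = 138
  F3->L: 10 × 3 = 30
  F3->M: 9 × 4 = 36
Optimal cost = 1419.
Saving = 1764 − 1419 = 345.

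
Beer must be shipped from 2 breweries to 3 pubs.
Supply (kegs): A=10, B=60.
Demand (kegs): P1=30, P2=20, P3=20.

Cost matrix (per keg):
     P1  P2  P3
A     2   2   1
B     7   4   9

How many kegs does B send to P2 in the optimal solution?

The minimum-cost plan:
  A–P3: 10 × 1 = 10
  B–P1: 30 × 7 = 210
  B–P2: 20 × 4 = 80
  B–P3: 10 × 9 = 90
Total cost = 390.
So B→P2 carries 20 kegs.

20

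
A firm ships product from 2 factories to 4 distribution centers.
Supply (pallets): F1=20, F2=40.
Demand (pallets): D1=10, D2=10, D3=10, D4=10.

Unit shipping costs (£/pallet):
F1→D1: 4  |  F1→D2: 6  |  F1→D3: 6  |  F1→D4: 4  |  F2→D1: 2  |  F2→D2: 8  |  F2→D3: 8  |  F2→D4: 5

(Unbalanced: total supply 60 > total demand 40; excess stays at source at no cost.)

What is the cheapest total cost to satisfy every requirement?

One minimum-cost allocation:
  F1–D2: 10 pallets
  F1–D3: 10 pallets
  F2–D1: 10 pallets
  F2–D4: 10 pallets
Total cost = £190.

190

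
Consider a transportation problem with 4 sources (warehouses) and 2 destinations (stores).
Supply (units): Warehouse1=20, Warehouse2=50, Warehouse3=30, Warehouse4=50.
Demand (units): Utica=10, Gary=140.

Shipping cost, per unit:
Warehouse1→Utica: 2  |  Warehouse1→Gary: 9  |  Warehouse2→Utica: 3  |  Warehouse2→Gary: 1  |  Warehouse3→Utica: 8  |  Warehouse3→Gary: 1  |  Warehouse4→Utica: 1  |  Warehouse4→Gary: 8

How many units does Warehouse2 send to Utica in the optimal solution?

0

The minimum-cost plan:
  Warehouse1->Utica: 10 × 2 = 20
  Warehouse1->Gary: 10 × 9 = 90
  Warehouse2->Gary: 50 × 1 = 50
  Warehouse3->Gary: 30 × 1 = 30
  Warehouse4->Gary: 50 × 8 = 400
Total cost = 590.
The route Warehouse2→Utica is not used.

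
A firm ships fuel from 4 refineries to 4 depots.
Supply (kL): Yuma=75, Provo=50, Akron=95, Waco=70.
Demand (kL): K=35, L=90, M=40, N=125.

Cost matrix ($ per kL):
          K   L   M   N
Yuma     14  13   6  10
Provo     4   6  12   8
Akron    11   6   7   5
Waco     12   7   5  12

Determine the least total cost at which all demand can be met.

One minimum-cost allocation:
  Yuma→M: 40 kL
  Yuma→N: 35 kL
  Provo→K: 35 kL
  Provo→L: 15 kL
  Akron→L: 5 kL
  Akron→N: 90 kL
  Waco→L: 70 kL
Total cost = $1790.
(Supply check: Yuma ships 75; Provo ships 50; Akron ships 95; Waco ships 70.)

1790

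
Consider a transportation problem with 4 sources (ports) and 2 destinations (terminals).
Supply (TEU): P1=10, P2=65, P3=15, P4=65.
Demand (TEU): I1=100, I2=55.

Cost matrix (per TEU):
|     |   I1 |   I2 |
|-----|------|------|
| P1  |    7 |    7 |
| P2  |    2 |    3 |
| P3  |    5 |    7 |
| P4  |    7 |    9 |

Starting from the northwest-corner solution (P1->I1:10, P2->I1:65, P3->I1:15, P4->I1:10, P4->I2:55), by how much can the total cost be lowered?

65

Current plan cost = 10·7 + 65·2 + 15·5 + 10·7 + 55·9 = 840.
Optimal plan:
  P1→I2: 10 × 7 = 70
  P2→I1: 20 × 2 = 40
  P2→I2: 45 × 3 = 135
  P3→I1: 15 × 5 = 75
  P4→I1: 65 × 7 = 455
Optimal cost = 775.
Saving = 840 − 775 = 65.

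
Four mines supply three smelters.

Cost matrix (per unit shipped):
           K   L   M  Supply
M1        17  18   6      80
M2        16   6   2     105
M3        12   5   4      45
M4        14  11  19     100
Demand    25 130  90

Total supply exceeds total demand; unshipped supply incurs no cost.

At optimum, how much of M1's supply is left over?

An optimal plan:
  M1 to M: 70 tons
  M2 to L: 85 tons
  M2 to M: 20 tons
  M3 to L: 45 tons
  M4 to K: 25 tons
Total cost = 1545.
M1 ships 70 of its 80, leaving 10.

10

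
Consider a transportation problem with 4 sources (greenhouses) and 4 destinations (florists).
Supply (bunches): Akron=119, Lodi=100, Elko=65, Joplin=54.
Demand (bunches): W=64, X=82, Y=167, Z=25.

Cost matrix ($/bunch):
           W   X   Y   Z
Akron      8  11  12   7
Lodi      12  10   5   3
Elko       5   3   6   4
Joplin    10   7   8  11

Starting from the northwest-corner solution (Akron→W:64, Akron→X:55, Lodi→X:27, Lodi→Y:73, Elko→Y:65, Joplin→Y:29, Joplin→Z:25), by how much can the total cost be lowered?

Current plan cost = 64·8 + 55·11 + 27·10 + 73·5 + 65·6 + 29·8 + 25·11 = $2649.
Optimal plan:
  Akron→W: 64 × $8 = $512
  Akron→X: 17 × $11 = $187
  Akron→Y: 13 × $12 = $156
  Akron→Z: 25 × $7 = $175
  Lodi→Y: 100 × $5 = $500
  Elko→X: 65 × $3 = $195
  Joplin→Y: 54 × $8 = $432
Optimal cost = $2157.
Saving = 2649 − 2157 = $492.

492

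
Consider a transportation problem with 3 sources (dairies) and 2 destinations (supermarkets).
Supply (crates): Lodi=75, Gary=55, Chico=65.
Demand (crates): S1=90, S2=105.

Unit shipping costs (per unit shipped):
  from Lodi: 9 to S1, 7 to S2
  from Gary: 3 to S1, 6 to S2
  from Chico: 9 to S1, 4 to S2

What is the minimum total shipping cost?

1020

One minimum-cost allocation:
  Lodi->S1: 35 × 9 = 315
  Lodi->S2: 40 × 7 = 280
  Gary->S1: 55 × 3 = 165
  Chico->S2: 65 × 4 = 260
Total = 315 + 280 + 165 + 260 = 1020.
(Supply check: Lodi ships 75; Gary ships 55; Chico ships 65.)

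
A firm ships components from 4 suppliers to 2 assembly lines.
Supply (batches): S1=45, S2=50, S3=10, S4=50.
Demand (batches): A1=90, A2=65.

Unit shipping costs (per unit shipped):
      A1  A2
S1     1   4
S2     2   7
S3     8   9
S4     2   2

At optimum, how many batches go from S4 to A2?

The minimum-cost plan:
  S1→A1: 40 × 1 = 40
  S1→A2: 5 × 4 = 20
  S2→A1: 50 × 2 = 100
  S3→A2: 10 × 9 = 90
  S4→A2: 50 × 2 = 100
Total cost = 350.
So S4→A2 carries 50 batches.

50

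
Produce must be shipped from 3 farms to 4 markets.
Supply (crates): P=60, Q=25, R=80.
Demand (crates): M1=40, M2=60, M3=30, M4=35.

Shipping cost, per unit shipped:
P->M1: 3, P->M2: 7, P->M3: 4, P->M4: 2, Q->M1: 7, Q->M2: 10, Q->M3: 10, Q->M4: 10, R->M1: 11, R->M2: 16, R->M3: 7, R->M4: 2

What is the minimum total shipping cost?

Optimal allocation:
  P→M1: 25 × 3 = 75
  P→M2: 35 × 7 = 245
  Q→M2: 25 × 10 = 250
  R→M1: 15 × 11 = 165
  R→M3: 30 × 7 = 210
  R→M4: 35 × 2 = 70
Total = 75 + 245 + 250 + 165 + 210 + 70 = 1015.

1015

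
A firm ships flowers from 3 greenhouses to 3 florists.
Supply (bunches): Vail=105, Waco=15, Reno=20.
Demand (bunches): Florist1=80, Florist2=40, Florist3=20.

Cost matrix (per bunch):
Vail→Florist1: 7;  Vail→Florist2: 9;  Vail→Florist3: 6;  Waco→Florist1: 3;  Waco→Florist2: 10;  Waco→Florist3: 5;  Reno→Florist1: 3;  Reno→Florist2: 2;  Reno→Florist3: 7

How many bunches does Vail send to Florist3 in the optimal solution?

20

The minimum-cost plan:
  Vail→Florist1: 65 bunches
  Vail→Florist2: 20 bunches
  Vail→Florist3: 20 bunches
  Waco→Florist1: 15 bunches
  Reno→Florist2: 20 bunches
Total cost = 840.
So Vail→Florist3 carries 20 bunches.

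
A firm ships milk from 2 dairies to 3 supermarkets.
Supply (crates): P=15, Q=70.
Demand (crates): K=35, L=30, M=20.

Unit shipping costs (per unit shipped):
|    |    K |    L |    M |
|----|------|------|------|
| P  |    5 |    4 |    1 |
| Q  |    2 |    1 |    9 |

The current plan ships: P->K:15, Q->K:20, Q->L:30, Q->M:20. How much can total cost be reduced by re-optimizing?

Current plan cost = 15·5 + 20·2 + 30·1 + 20·9 = 325.
Optimal plan:
  P to M: 15 × 1 = 15
  Q to K: 35 × 2 = 70
  Q to L: 30 × 1 = 30
  Q to M: 5 × 9 = 45
Optimal cost = 160.
Saving = 325 − 160 = 165.

165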